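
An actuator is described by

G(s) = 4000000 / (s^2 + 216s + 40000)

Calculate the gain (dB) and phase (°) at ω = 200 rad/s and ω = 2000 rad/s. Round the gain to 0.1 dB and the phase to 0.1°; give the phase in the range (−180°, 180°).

At s = jω = j200:
quadratic: (j200)² + 216·j200 + 40000 = 0 + j43200 → |·| ≈ 43200, ∠ ≈ 90.00°
|G| = 4000000 / 43200 ≈ 92.593
Gain = 20 log₁₀(92.593) ≈ 39.33 dB
∠G = 0.00° − 90.00° = -90.00°

At s = jω = j2000:
quadratic: (j2000)² + 216·j2000 + 40000 = -3960000 + j432000 → |·| ≈ 3.9835e+06, ∠ ≈ 173.77°
|G| = 4000000 / 3.9835e+06 ≈ 1.0041
Gain = 20 log₁₀(1.0041) ≈ 0.04 dB
∠G = 0.00° − 173.77° = -173.77°

ω = 200: 39.3 dB, -90.0°; ω = 2000: 0.0 dB, -173.8°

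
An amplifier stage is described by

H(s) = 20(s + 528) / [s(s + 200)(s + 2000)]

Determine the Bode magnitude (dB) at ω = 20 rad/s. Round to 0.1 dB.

At s = jω = j20:
zero (s+528): 528 + j20 → |·| = √(528²+20²) = √279184 ≈ 528.38, ∠ = arctan(20/528) ≈ 2.17°
pole (s+200): 200 + j20 → |·| = √(200²+20²) = √40400 ≈ 201, ∠ = arctan(20/200) ≈ 5.71°
pole (s+2000): 2000 + j20 → |·| = √(2000²+20²) = √4000400 ≈ 2000.1, ∠ = arctan(20/2000) ≈ 0.57°
pole at origin: |s| = 20, ∠ = 90.00° (in denominator)
|H| = 20 · 528.38 / 8.0404e+06 ≈ 0.0013143
Gain = 20 log₁₀(0.0013143) ≈ -57.63 dB

-57.6 dB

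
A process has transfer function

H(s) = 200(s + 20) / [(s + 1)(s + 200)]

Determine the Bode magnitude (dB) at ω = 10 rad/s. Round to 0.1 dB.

6.9 dB

At s = jω = j10:
zero (s+20): 20 + j10 → |·| = √(20²+10²) = √500 ≈ 22.361, ∠ = arctan(10/20) ≈ 26.57°
pole (s+1): 1 + j10 → |·| = √(1²+10²) = √101 ≈ 10.05, ∠ = arctan(10/1) ≈ 84.29°
pole (s+200): 200 + j10 → |·| = √(200²+10²) = √40100 ≈ 200.25, ∠ = arctan(10/200) ≈ 2.86°
|H| = 200 · 22.361 / 2012.5 ≈ 2.2222
Gain = 20 log₁₀(2.2222) ≈ 6.94 dB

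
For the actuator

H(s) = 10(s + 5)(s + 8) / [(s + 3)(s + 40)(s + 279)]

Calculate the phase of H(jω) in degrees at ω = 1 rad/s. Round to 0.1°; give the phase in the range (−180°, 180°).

-1.6°

At s = jω = j1:
zero (s+5): 5 + j1 → |·| = √(5²+1²) = √26 ≈ 5.099, ∠ = arctan(1/5) ≈ 11.31°
zero (s+8): 8 + j1 → |·| = √(8²+1²) = √65 ≈ 8.0623, ∠ = arctan(1/8) ≈ 7.13°
pole (s+3): 3 + j1 → |·| = √(3²+1²) = √10 ≈ 3.1623, ∠ = arctan(1/3) ≈ 18.43°
pole (s+40): 40 + j1 → |·| = √(40²+1²) = √1601 ≈ 40.012, ∠ = arctan(1/40) ≈ 1.43°
pole (s+279): 279 + j1 → |·| = √(279²+1²) = √77842 ≈ 279, ∠ = arctan(1/279) ≈ 0.21°
∠H = 18.44° − 20.07° = -1.63°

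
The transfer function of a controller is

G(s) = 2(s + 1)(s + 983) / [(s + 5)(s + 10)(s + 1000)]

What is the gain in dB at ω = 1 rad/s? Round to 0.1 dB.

-25.3 dB

At s = jω = j1:
zero (s+1): 1 + j1 → |·| = √(1²+1²) = √2 ≈ 1.4142, ∠ = arctan(1/1) ≈ 45.00°
zero (s+983): 983 + j1 → |·| = √(983²+1²) = √966290 ≈ 983, ∠ = arctan(1/983) ≈ 0.06°
pole (s+5): 5 + j1 → |·| = √(5²+1²) = √26 ≈ 5.099, ∠ = arctan(1/5) ≈ 11.31°
pole (s+10): 10 + j1 → |·| = √(10²+1²) = √101 ≈ 10.05, ∠ = arctan(1/10) ≈ 5.71°
pole (s+1000): 1000 + j1 → |·| = √(1000²+1²) = √1000001 ≈ 1000, ∠ = arctan(1/1000) ≈ 0.06°
|G| = 2 · 1390.2 / 51245 ≈ 0.054257
Gain = 20 log₁₀(0.054257) ≈ -25.31 dB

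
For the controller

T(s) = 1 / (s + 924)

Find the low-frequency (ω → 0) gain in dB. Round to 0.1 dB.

T(0) = 1 / (924) ≈ 0.0010823
20 log₁₀(0.0010823) ≈ -59.31 dB

-59.3 dB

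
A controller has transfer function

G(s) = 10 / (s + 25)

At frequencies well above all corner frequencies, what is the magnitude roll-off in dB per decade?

Each pole contributes −20 dB/decade at high frequency; each zero contributes +20 dB/decade.
Net: 0 zero(s) − 1 pole(s) → -20 dB/decade.

-20 dB/decade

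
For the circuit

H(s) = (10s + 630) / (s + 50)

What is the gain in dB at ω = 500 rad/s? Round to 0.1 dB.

20.0 dB

Substitute s = j500:
Numerator: 10(j500) + 630 = 630 + j5000
Denominator: (j500) + 50 = 50 + j500
|N| = √(630² + 5000²) ≈ 5039.5, ∠N ≈ 82.82°
|D| = √(50² + 500²) ≈ 502.49, ∠D ≈ 84.29°
|H| = 5039.5 / 502.49 ≈ 10.029
Gain = 20 log₁₀(10.029) ≈ 20.03 dB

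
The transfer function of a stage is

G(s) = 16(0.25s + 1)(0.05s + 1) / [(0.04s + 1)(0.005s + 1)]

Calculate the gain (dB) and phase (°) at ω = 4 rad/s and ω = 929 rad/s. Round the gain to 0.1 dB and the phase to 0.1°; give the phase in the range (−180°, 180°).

ω = 4: 27.2 dB, 46.1°; ω = 929: 59.8 dB, 12.2°

At ω = 4 rad/s:
zero (1 + j4·0.25) = 1 + j1 → |·| ≈ 1.4142, ∠ ≈ 45.00°
zero (1 + j4·0.05) = 1 + j0.2 → |·| ≈ 1.0198, ∠ ≈ 11.31°
pole (1 + j4·0.04) = 1 + j0.16 → |·| ≈ 1.0127, ∠ ≈ 9.09°
pole (1 + j4·0.005) = 1 + j0.02 → |·| ≈ 1.0002, ∠ ≈ 1.15°
|G| = 16 · 1.4142 · 1.0198 / (1.0127 · 1.0002) ≈ 22.781
Gain = 20 log₁₀(22.781) ≈ 27.15 dB
∠G = (45.00° + 11.31°) − (9.09° + 1.15°) = 46.07°

At ω = 929 rad/s:
zero (1 + j929·0.25) = 1 + j232.25 → |·| ≈ 232.25, ∠ ≈ 89.75°
zero (1 + j929·0.05) = 1 + j46.45 → |·| ≈ 46.461, ∠ ≈ 88.77°
pole (1 + j929·0.04) = 1 + j37.16 → |·| ≈ 37.173, ∠ ≈ 88.46°
pole (1 + j929·0.005) = 1 + j4.645 → |·| ≈ 4.7514, ∠ ≈ 77.85°
|G| = 16 · 232.25 · 46.461 / (37.173 · 4.7514) ≈ 977.5
Gain = 20 log₁₀(977.5) ≈ 59.80 dB
∠G = (89.75° + 88.77°) − (88.46° + 77.85°) = 12.21°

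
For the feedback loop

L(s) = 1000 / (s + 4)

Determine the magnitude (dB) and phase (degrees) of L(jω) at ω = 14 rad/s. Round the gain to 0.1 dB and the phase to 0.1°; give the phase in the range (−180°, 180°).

36.7 dB, -74.1°

Substitute s = j14:
Numerator: 1000 = 1000 + j0
Denominator: (j14) + 4 = 4 + j14
|N| = √(1000² + 0²) ≈ 1000, ∠N ≈ 0.00°
|D| = √(4² + 14²) ≈ 14.56, ∠D ≈ 74.05°
|L| = 1000 / 14.56 ≈ 68.681
Gain = 20 log₁₀(68.681) ≈ 36.74 dB
∠L = 0.00° − 74.05° = -74.05°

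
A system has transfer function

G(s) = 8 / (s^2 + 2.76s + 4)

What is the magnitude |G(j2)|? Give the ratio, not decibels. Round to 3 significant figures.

1.45

At s = jω = j2:
quadratic: (j2)² + 2.76·j2 + 4 = 0 + j5.52 → |·| ≈ 5.52, ∠ ≈ 90.00°
|G| = 8 / 5.52 ≈ 1.4493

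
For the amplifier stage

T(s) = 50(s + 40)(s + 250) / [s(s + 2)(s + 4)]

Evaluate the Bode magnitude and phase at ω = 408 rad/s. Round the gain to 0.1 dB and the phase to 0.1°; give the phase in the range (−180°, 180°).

-16.8 dB, -126.3°

At s = jω = j408:
zero (s+40): 40 + j408 → |·| = √(40²+408²) = √168064 ≈ 409.96, ∠ = arctan(408/40) ≈ 84.40°
zero (s+250): 250 + j408 → |·| = √(250²+408²) = √228964 ≈ 478.5, ∠ = arctan(408/250) ≈ 58.50°
pole (s+2): 2 + j408 → |·| = √(2²+408²) = √166468 ≈ 408, ∠ = arctan(408/2) ≈ 89.72°
pole (s+4): 4 + j408 → |·| = √(4²+408²) = √166480 ≈ 408.02, ∠ = arctan(408/4) ≈ 89.44°
pole at origin: |s| = 408, ∠ = 90.00° (in denominator)
|T| = 50 · 1.9617e+05 / 6.7921e+07 ≈ 0.14441
Gain = 20 log₁₀(0.14441) ≈ -16.81 dB
∠T = 142.90° − 269.16° = -126.26°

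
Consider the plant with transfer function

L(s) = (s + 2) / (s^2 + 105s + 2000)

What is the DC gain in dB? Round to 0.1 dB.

-60.0 dB

L(0) = 2 / 2000 = 0.001
20 log₁₀(0.001) ≈ -60.00 dB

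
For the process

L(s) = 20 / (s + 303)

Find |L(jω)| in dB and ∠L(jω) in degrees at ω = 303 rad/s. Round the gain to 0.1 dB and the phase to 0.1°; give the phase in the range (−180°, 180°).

Substitute s = j303:
Numerator: 20 = 20 + j0
Denominator: (j303) + 303 = 303 + j303
|N| = √(20² + 0²) ≈ 20, ∠N ≈ 0.00°
|D| = √(303² + 303²) ≈ 428.51, ∠D ≈ 45.00°
|L| = 20 / 428.51 ≈ 0.046673
Gain = 20 log₁₀(0.046673) ≈ -26.62 dB
∠L = 0.00° − 45.00° = -45.00°

-26.6 dB, -45.0°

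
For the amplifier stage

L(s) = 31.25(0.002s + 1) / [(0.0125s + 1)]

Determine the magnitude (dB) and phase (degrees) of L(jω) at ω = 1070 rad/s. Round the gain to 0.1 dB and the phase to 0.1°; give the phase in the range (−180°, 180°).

At ω = 1070 rad/s:
zero (1 + j1070·0.002) = 1 + j2.14 → |·| ≈ 2.3621, ∠ ≈ 64.95°
pole (1 + j1070·0.0125) = 1 + j13.375 → |·| ≈ 13.412, ∠ ≈ 85.72°
|L| = 31.25 · 2.3621 / (13.412) ≈ 5.5037
Gain = 20 log₁₀(5.5037) ≈ 14.81 dB
∠L = (64.95°) − (85.72°) = -20.77°

14.8 dB, -20.8°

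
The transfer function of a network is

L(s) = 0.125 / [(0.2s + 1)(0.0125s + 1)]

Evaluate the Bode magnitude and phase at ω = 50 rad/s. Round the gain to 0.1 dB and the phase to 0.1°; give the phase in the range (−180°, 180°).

At ω = 50 rad/s:
pole (1 + j50·0.2) = 1 + j10 → |·| ≈ 10.05, ∠ ≈ 84.29°
pole (1 + j50·0.0125) = 1 + j0.625 → |·| ≈ 1.1792, ∠ ≈ 32.01°
|L| = 0.125 · 1 / (10.05 · 1.1792) ≈ 0.010548
Gain = 20 log₁₀(0.010548) ≈ -39.54 dB
∠L = (0°) − (84.29° + 32.01°) = -116.30°

-39.5 dB, -116.3°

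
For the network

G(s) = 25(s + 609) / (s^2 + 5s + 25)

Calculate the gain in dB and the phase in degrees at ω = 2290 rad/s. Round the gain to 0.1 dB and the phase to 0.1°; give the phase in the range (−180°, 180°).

-38.9 dB, -104.8°

At s = jω = j2290:
zero (s+609): 609 + j2290 → |·| = √(609²+2290²) = √5614981 ≈ 2369.6, ∠ = arctan(2290/609) ≈ 75.11°
quadratic: (j2290)² + 5·j2290 + 25 = -5244075 + j11450 → |·| ≈ 5.2441e+06, ∠ ≈ 179.87°
|G| = 25 · 2369.6 / 5.2441e+06 ≈ 0.011297
Gain = 20 log₁₀(0.011297) ≈ -38.94 dB
∠G = 75.11° − 179.87° = -104.76°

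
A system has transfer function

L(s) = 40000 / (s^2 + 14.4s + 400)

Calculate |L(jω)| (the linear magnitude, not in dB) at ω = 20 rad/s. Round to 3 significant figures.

139

At s = jω = j20:
quadratic: (j20)² + 14.4·j20 + 400 = 0 + j288 → |·| ≈ 288, ∠ ≈ 90.00°
|L| = 40000 / 288 ≈ 138.89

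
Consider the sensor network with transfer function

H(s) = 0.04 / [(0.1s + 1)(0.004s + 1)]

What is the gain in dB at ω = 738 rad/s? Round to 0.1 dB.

At ω = 738 rad/s:
pole (1 + j738·0.1) = 1 + j73.8 → |·| ≈ 73.807, ∠ ≈ 89.22°
pole (1 + j738·0.004) = 1 + j2.952 → |·| ≈ 3.1168, ∠ ≈ 71.29°
|H| = 0.04 · 1 / (73.807 · 3.1168) ≈ 0.00017388
Gain = 20 log₁₀(0.00017388) ≈ -75.20 dB

-75.2 dB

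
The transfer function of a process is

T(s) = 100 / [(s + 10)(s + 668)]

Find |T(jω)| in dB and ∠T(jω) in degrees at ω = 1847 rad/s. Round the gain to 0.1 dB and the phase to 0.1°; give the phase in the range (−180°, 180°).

-91.2 dB, -159.8°

At s = jω = j1847:
pole (s+10): 10 + j1847 → |·| = √(10²+1847²) = √3411509 ≈ 1847, ∠ = arctan(1847/10) ≈ 89.69°
pole (s+668): 668 + j1847 → |·| = √(668²+1847²) = √3857633 ≈ 1964.1, ∠ = arctan(1847/668) ≈ 70.12°
|T| = 100 / 3.6277e+06 ≈ 2.7566e-05
Gain = 20 log₁₀(2.7566e-05) ≈ -91.19 dB
∠T = 0.00° − 159.81° = -159.81°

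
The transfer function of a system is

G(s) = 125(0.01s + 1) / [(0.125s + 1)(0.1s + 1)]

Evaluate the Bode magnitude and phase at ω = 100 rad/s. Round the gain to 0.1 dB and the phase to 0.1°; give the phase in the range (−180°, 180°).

2.9 dB, -124.7°

At ω = 100 rad/s:
zero (1 + j100·0.01) = 1 + j1 → |·| ≈ 1.4142, ∠ ≈ 45.00°
pole (1 + j100·0.125) = 1 + j12.5 → |·| ≈ 12.54, ∠ ≈ 85.43°
pole (1 + j100·0.1) = 1 + j10 → |·| ≈ 10.05, ∠ ≈ 84.29°
|G| = 125 · 1.4142 / (12.54 · 10.05) ≈ 1.4027
Gain = 20 log₁₀(1.4027) ≈ 2.94 dB
∠G = (45.00°) − (85.43° + 84.29°) = -124.72°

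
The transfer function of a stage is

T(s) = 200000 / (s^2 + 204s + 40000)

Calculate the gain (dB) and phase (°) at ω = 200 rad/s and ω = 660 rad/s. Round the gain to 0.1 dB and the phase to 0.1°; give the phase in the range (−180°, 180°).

ω = 200: 13.8 dB, -90.0°; ω = 660: -6.4 dB, -161.2°

At s = jω = j200:
quadratic: (j200)² + 204·j200 + 40000 = 0 + j40800 → |·| ≈ 40800, ∠ ≈ 90.00°
|T| = 200000 / 40800 ≈ 4.902
Gain = 20 log₁₀(4.902) ≈ 13.81 dB
∠T = 0.00° − 90.00° = -90.00°

At s = jω = j660:
quadratic: (j660)² + 204·j660 + 40000 = -395600 + j134640 → |·| ≈ 4.1788e+05, ∠ ≈ 161.20°
|T| = 200000 / 4.1788e+05 ≈ 0.47861
Gain = 20 log₁₀(0.47861) ≈ -6.40 dB
∠T = 0.00° − 161.20° = -161.20°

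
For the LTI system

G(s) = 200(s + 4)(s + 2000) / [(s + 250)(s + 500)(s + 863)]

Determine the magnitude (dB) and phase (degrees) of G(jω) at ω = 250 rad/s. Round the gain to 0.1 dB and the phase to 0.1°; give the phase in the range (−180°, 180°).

-4.9 dB, 8.5°

At s = jω = j250:
zero (s+4): 4 + j250 → |·| = √(4²+250²) = √62516 ≈ 250.03, ∠ = arctan(250/4) ≈ 89.08°
zero (s+2000): 2000 + j250 → |·| = √(2000²+250²) = √4062500 ≈ 2015.6, ∠ = arctan(250/2000) ≈ 7.13°
pole (s+250): 250 + j250 → |·| = √(250²+250²) = √125000 ≈ 353.55, ∠ = arctan(250/250) ≈ 45.00°
pole (s+500): 500 + j250 → |·| = √(500²+250²) = √312500 ≈ 559.02, ∠ = arctan(250/500) ≈ 26.57°
pole (s+863): 863 + j250 → |·| = √(863²+250²) = √807269 ≈ 898.48, ∠ = arctan(250/863) ≈ 16.16°
|G| = 200 · 5.0396e+05 / 1.7758e+08 ≈ 0.56759
Gain = 20 log₁₀(0.56759) ≈ -4.92 dB
∠G = 96.21° − 87.73° = 8.48°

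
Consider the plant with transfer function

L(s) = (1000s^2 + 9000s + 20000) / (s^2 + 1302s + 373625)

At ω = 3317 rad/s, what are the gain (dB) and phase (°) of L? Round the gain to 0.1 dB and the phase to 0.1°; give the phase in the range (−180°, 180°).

Substitute s = j3317:
Numerator: 1000(j3317)^2 + 9000(j3317) + 20000 = -11002469000 + j29853000
Denominator: (j3317)^2 + 1302(j3317) + 373625 = -10628864 + j4318734
|N| = √(11002469000² + 29853000²) ≈ 1.1003e+10, ∠N ≈ 179.84°
|D| = √(10628864² + 4318734²) ≈ 1.1473e+07, ∠D ≈ 157.89°
|L| = 1.1003e+10 / 1.1473e+07 ≈ 959.03
Gain = 20 log₁₀(959.03) ≈ 59.64 dB
∠L = 179.84° − 157.89° = 21.95°

59.6 dB, 22.0°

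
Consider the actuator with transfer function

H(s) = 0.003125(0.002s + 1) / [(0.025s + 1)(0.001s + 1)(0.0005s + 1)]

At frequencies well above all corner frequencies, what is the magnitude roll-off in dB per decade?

-40 dB/decade

Each pole contributes −20 dB/decade at high frequency; each zero contributes +20 dB/decade.
Net: 1 zero(s) − 3 pole(s) → -40 dB/decade.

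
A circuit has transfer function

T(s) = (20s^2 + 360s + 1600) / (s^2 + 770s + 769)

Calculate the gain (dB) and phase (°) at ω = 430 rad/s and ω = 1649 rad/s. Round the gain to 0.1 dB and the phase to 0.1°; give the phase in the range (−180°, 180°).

Substitute s = j430:
Numerator: 20(j430)^2 + 360(j430) + 1600 = -3696400 + j154800
Denominator: (j430)^2 + 770(j430) + 769 = -184131 + j331100
|N| = √(3696400² + 154800²) ≈ 3.6996e+06, ∠N ≈ 177.60°
|D| = √(184131² + 331100²) ≈ 3.7886e+05, ∠D ≈ 119.08°
|T| = 3.6996e+06 / 3.7886e+05 ≈ 9.7651
Gain = 20 log₁₀(9.7651) ≈ 19.79 dB
∠T = 177.60° − 119.08° = 58.52°

Substitute s = j1649:
Numerator: 20(j1649)^2 + 360(j1649) + 1600 = -54382420 + j593640
Denominator: (j1649)^2 + 770(j1649) + 769 = -2718432 + j1269730
|N| = √(54382420² + 593640²) ≈ 5.4386e+07, ∠N ≈ 179.37°
|D| = √(2718432² + 1269730²) ≈ 3.0003e+06, ∠D ≈ 154.96°
|T| = 5.4386e+07 / 3.0003e+06 ≈ 18.127
Gain = 20 log₁₀(18.127) ≈ 25.17 dB
∠T = 179.37° − 154.96° = 24.41°

ω = 430: 19.8 dB, 58.5°; ω = 1649: 25.2 dB, 24.4°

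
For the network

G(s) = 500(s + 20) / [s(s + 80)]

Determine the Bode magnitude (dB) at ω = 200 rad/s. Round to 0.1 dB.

At s = jω = j200:
zero (s+20): 20 + j200 → |·| = √(20²+200²) = √40400 ≈ 201, ∠ = arctan(200/20) ≈ 84.29°
pole (s+80): 80 + j200 → |·| = √(80²+200²) = √46400 ≈ 215.41, ∠ = arctan(200/80) ≈ 68.20°
pole at origin: |s| = 200, ∠ = 90.00° (in denominator)
|G| = 500 · 201 / 43082 ≈ 2.3328
Gain = 20 log₁₀(2.3328) ≈ 7.36 dB

7.4 dB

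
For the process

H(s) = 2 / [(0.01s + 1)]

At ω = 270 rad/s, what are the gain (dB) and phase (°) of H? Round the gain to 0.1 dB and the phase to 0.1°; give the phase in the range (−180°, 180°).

At ω = 270 rad/s:
pole (1 + j270·0.01) = 1 + j2.7 → |·| ≈ 2.8792, ∠ ≈ 69.68°
|H| = 2 · 1 / (2.8792) ≈ 0.69464
Gain = 20 log₁₀(0.69464) ≈ -3.16 dB
∠H = (0°) − (69.68°) = -69.68°

-3.2 dB, -69.7°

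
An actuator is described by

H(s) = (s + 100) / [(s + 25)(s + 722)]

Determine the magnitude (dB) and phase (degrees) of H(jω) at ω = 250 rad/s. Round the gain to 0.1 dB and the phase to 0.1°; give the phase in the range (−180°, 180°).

-57.1 dB, -35.2°

At s = jω = j250:
zero (s+100): 100 + j250 → |·| = √(100²+250²) = √72500 ≈ 269.26, ∠ = arctan(250/100) ≈ 68.20°
pole (s+25): 25 + j250 → |·| = √(25²+250²) = √63125 ≈ 251.25, ∠ = arctan(250/25) ≈ 84.29°
pole (s+722): 722 + j250 → |·| = √(722²+250²) = √583784 ≈ 764.06, ∠ = arctan(250/722) ≈ 19.10°
|H| = 1 · 269.26 / 1.9197e+05 ≈ 0.0014026
Gain = 20 log₁₀(0.0014026) ≈ -57.06 dB
∠H = 68.20° − 103.39° = -35.19°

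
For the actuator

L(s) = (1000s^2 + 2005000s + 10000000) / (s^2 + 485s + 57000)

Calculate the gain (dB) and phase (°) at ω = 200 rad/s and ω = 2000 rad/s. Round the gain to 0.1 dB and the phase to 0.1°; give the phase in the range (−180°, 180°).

Substitute s = j200:
Numerator: 1000(j200)^2 + 2005000(j200) + 10000000 = -30000000 + j401000000
Denominator: (j200)^2 + 485(j200) + 57000 = 17000 + j97000
|N| = √(30000000² + 401000000²) ≈ 4.0212e+08, ∠N ≈ 94.28°
|D| = √(17000² + 97000²) ≈ 98478, ∠D ≈ 80.06°
|L| = 4.0212e+08 / 98478 ≈ 4083.3
Gain = 20 log₁₀(4083.3) ≈ 72.22 dB
∠L = 94.28° − 80.06° = 14.22°

Substitute s = j2000:
Numerator: 1000(j2000)^2 + 2005000(j2000) + 10000000 = -3990000000 + j4010000000
Denominator: (j2000)^2 + 485(j2000) + 57000 = -3943000 + j970000
|N| = √(3990000000² + 4010000000²) ≈ 5.6569e+09, ∠N ≈ 134.86°
|D| = √(3943000² + 970000²) ≈ 4.0606e+06, ∠D ≈ 166.18°
|L| = 5.6569e+09 / 4.0606e+06 ≈ 1393.1
Gain = 20 log₁₀(1393.1) ≈ 62.88 dB
∠L = 134.86° − 166.18° = -31.32°

ω = 200: 72.2 dB, 14.2°; ω = 2000: 62.9 dB, -31.3°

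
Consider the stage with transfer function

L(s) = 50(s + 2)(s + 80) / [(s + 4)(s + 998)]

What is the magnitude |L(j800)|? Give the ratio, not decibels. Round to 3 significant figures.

At s = jω = j800:
zero (s+2): 2 + j800 → |·| = √(2²+800²) = √640004 ≈ 800, ∠ = arctan(800/2) ≈ 89.86°
zero (s+80): 80 + j800 → |·| = √(80²+800²) = √646400 ≈ 803.99, ∠ = arctan(800/80) ≈ 84.29°
pole (s+4): 4 + j800 → |·| = √(4²+800²) = √640016 ≈ 800.01, ∠ = arctan(800/4) ≈ 89.71°
pole (s+998): 998 + j800 → |·| = √(998²+800²) = √1636004 ≈ 1279.1, ∠ = arctan(800/998) ≈ 38.72°
|L| = 50 · 6.4319e+05 / 1.0233e+06 ≈ 31.427

31.4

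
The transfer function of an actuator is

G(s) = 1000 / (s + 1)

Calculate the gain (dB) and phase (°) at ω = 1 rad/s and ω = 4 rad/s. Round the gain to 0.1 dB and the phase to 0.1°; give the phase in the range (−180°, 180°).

At s = jω = j1:
pole (s+1): 1 + j1 → |·| = √(1²+1²) = √2 ≈ 1.4142, ∠ = arctan(1/1) ≈ 45.00°
|G| = 1000 / 1.4142 ≈ 707.11
Gain = 20 log₁₀(707.11) ≈ 56.99 dB
∠G = 0.00° − 45.00° = -45.00°

At s = jω = j4:
pole (s+1): 1 + j4 → |·| = √(1²+4²) = √17 ≈ 4.1231, ∠ = arctan(4/1) ≈ 75.96°
|G| = 1000 / 4.1231 ≈ 242.54
Gain = 20 log₁₀(242.54) ≈ 47.70 dB
∠G = 0.00° − 75.96° = -75.96°

ω = 1: 57.0 dB, -45.0°; ω = 4: 47.7 dB, -76.0°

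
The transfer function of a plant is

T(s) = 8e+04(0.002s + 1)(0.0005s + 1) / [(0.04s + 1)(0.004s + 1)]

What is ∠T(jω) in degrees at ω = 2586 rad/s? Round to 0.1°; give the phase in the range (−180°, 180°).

-42.6°

At ω = 2586 rad/s:
zero (1 + j2586·0.002) = 1 + j5.172 → |·| ≈ 5.2678, ∠ ≈ 79.06°
zero (1 + j2586·0.0005) = 1 + j1.293 → |·| ≈ 1.6346, ∠ ≈ 52.28°
pole (1 + j2586·0.04) = 1 + j103.44 → |·| ≈ 103.44, ∠ ≈ 89.45°
pole (1 + j2586·0.004) = 1 + j10.344 → |·| ≈ 10.392, ∠ ≈ 84.48°
∠T = (79.06° + 52.28°) − (89.45° + 84.48°) = -42.59°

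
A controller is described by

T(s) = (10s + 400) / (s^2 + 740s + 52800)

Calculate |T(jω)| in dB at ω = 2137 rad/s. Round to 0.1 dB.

-47.0 dB

Substitute s = j2137:
Numerator: 10(j2137) + 400 = 400 + j21370
Denominator: (j2137)^2 + 740(j2137) + 52800 = -4513969 + j1581380
|N| = √(400² + 21370²) ≈ 21374, ∠N ≈ 88.93°
|D| = √(4513969² + 1581380²) ≈ 4.783e+06, ∠D ≈ 160.69°
|T| = 21374 / 4.783e+06 ≈ 0.0044687
Gain = 20 log₁₀(0.0044687) ≈ -47.00 dB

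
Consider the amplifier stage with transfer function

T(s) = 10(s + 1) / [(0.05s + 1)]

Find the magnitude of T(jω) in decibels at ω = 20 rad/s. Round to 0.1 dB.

At ω = 20 rad/s:
zero (1 + j20·1) = 1 + j20 → |·| ≈ 20.025, ∠ ≈ 87.14°
pole (1 + j20·0.05) = 1 + j1 → |·| ≈ 1.4142, ∠ ≈ 45.00°
|T| = 10 · 20.025 / (1.4142) ≈ 141.6
Gain = 20 log₁₀(141.6) ≈ 43.02 dB

43.0 dB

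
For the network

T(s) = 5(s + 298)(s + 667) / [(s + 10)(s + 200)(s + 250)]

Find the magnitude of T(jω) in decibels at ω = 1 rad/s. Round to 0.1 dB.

5.9 dB

At s = jω = j1:
zero (s+298): 298 + j1 → |·| = √(298²+1²) = √88805 ≈ 298, ∠ = arctan(1/298) ≈ 0.19°
zero (s+667): 667 + j1 → |·| = √(667²+1²) = √444890 ≈ 667, ∠ = arctan(1/667) ≈ 0.09°
pole (s+10): 10 + j1 → |·| = √(10²+1²) = √101 ≈ 10.05, ∠ = arctan(1/10) ≈ 5.71°
pole (s+200): 200 + j1 → |·| = √(200²+1²) = √40001 ≈ 200, ∠ = arctan(1/200) ≈ 0.29°
pole (s+250): 250 + j1 → |·| = √(250²+1²) = √62501 ≈ 250, ∠ = arctan(1/250) ≈ 0.23°
|T| = 5 · 1.9877e+05 / 5.025e+05 ≈ 1.9778
Gain = 20 log₁₀(1.9778) ≈ 5.92 dB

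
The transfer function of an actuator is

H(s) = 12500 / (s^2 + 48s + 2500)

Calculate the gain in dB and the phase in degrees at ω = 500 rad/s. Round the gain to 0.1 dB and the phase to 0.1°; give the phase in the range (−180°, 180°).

At s = jω = j500:
quadratic: (j500)² + 48·j500 + 2500 = -247500 + j24000 → |·| ≈ 2.4866e+05, ∠ ≈ 174.46°
|H| = 12500 / 2.4866e+05 ≈ 0.050269
Gain = 20 log₁₀(0.050269) ≈ -25.97 dB
∠H = 0.00° − 174.46° = -174.46°

-26.0 dB, -174.5°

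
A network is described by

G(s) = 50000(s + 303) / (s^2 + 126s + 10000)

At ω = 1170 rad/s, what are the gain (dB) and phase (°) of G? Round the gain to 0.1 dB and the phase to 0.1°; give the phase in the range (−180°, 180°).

At s = jω = j1170:
zero (s+303): 303 + j1170 → |·| = √(303²+1170²) = √1460709 ≈ 1208.6, ∠ = arctan(1170/303) ≈ 75.48°
quadratic: (j1170)² + 126·j1170 + 10000 = -1358900 + j147420 → |·| ≈ 1.3669e+06, ∠ ≈ 173.81°
|G| = 50000 · 1208.6 / 1.3669e+06 ≈ 44.21
Gain = 20 log₁₀(44.21) ≈ 32.91 dB
∠G = 75.48° − 173.81° = -98.33°

32.9 dB, -98.3°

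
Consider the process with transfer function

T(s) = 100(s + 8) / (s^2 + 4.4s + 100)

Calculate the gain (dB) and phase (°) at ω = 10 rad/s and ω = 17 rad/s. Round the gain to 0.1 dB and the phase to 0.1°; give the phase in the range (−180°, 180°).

At s = jω = j10:
zero (s+8): 8 + j10 → |·| = √(8²+10²) = √164 ≈ 12.806, ∠ = arctan(10/8) ≈ 51.34°
quadratic: (j10)² + 4.4·j10 + 100 = 0 + j44 → |·| ≈ 44, ∠ ≈ 90.00°
|T| = 100 · 12.806 / 44 ≈ 29.105
Gain = 20 log₁₀(29.105) ≈ 29.28 dB
∠T = 51.34° − 90.00° = -38.66°

At s = jω = j17:
zero (s+8): 8 + j17 → |·| = √(8²+17²) = √353 ≈ 18.788, ∠ = arctan(17/8) ≈ 64.80°
quadratic: (j17)² + 4.4·j17 + 100 = -189 + j74.8 → |·| ≈ 203.26, ∠ ≈ 158.41°
|T| = 100 · 18.788 / 203.26 ≈ 9.2433
Gain = 20 log₁₀(9.2433) ≈ 19.32 dB
∠T = 64.80° − 158.41° = -93.61°

ω = 10: 29.3 dB, -38.7°; ω = 17: 19.3 dB, -93.6°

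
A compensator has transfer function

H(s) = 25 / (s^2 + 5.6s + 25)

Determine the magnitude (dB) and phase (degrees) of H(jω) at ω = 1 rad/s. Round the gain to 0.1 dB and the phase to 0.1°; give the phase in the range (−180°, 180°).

At s = jω = j1:
quadratic: (j1)² + 5.6·j1 + 25 = 24 + j5.6 → |·| ≈ 24.645, ∠ ≈ 13.13°
|H| = 25 / 24.645 ≈ 1.0144
Gain = 20 log₁₀(1.0144) ≈ 0.12 dB
∠H = 0.00° − 13.13° = -13.13°

0.1 dB, -13.1°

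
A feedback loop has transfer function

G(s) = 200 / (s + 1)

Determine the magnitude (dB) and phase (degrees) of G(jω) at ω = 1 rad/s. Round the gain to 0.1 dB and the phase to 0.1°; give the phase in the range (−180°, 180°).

43.0 dB, -45.0°

At s = jω = j1:
pole (s+1): 1 + j1 → |·| = √(1²+1²) = √2 ≈ 1.4142, ∠ = arctan(1/1) ≈ 45.00°
|G| = 200 / 1.4142 ≈ 141.42
Gain = 20 log₁₀(141.42) ≈ 43.01 dB
∠G = 0.00° − 45.00° = -45.00°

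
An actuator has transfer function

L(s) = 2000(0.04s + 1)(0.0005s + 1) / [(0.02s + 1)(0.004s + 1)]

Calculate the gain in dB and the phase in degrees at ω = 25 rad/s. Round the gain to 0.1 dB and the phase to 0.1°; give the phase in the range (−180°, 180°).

68.0 dB, 13.4°

At ω = 25 rad/s:
zero (1 + j25·0.04) = 1 + j1 → |·| ≈ 1.4142, ∠ ≈ 45.00°
zero (1 + j25·0.0005) = 1 + j0.0125 → |·| ≈ 1.0001, ∠ ≈ 0.72°
pole (1 + j25·0.02) = 1 + j0.5 → |·| ≈ 1.118, ∠ ≈ 26.57°
pole (1 + j25·0.004) = 1 + j0.1 → |·| ≈ 1.005, ∠ ≈ 5.71°
|L| = 2000 · 1.4142 · 1.0001 / (1.118 · 1.005) ≈ 2517.5
Gain = 20 log₁₀(2517.5) ≈ 68.02 dB
∠L = (45.00° + 0.72°) − (26.57° + 5.71°) = 13.44°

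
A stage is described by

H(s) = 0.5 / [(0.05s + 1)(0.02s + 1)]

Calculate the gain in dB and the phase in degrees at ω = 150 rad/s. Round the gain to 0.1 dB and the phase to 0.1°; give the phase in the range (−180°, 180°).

At ω = 150 rad/s:
pole (1 + j150·0.05) = 1 + j7.5 → |·| ≈ 7.5664, ∠ ≈ 82.41°
pole (1 + j150·0.02) = 1 + j3 → |·| ≈ 3.1623, ∠ ≈ 71.57°
|H| = 0.5 · 1 / (7.5664 · 3.1623) ≈ 0.020897
Gain = 20 log₁₀(0.020897) ≈ -33.60 dB
∠H = (0°) − (82.41° + 71.57°) = -153.98°

-33.6 dB, -154.0°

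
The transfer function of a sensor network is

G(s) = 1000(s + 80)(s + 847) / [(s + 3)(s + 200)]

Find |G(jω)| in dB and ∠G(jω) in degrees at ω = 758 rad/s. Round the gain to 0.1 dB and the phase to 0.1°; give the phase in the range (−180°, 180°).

63.3 dB, -39.2°

At s = jω = j758:
zero (s+80): 80 + j758 → |·| = √(80²+758²) = √580964 ≈ 762.21, ∠ = arctan(758/80) ≈ 83.98°
zero (s+847): 847 + j758 → |·| = √(847²+758²) = √1291973 ≈ 1136.6, ∠ = arctan(758/847) ≈ 41.83°
pole (s+3): 3 + j758 → |·| = √(3²+758²) = √574573 ≈ 758.01, ∠ = arctan(758/3) ≈ 89.77°
pole (s+200): 200 + j758 → |·| = √(200²+758²) = √614564 ≈ 783.94, ∠ = arctan(758/200) ≈ 75.22°
|G| = 1000 · 8.6633e+05 / 5.9423e+05 ≈ 1457.9
Gain = 20 log₁₀(1457.9) ≈ 63.27 dB
∠G = 125.81° − 164.99° = -39.18°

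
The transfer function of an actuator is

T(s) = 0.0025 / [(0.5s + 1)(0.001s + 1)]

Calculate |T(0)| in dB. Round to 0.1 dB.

T(0) = 0.0025 · 1 / 1 = 0.0025
20 log₁₀(0.0025) ≈ -52.04 dB

-52.0 dB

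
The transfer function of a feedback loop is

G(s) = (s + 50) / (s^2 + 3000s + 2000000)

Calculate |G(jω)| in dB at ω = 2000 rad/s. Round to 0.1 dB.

-70.0 dB

Substitute s = j2000:
Numerator: (j2000) + 50 = 50 + j2000
Denominator: (j2000)^2 + 3000(j2000) + 2000000 = -2000000 + j6000000
|N| = √(50² + 2000²) ≈ 2000.6, ∠N ≈ 88.57°
|D| = √(2000000² + 6000000²) ≈ 6.3246e+06, ∠D ≈ 108.43°
|G| = 2000.6 / 6.3246e+06 ≈ 0.00031632
Gain = 20 log₁₀(0.00031632) ≈ -70.00 dB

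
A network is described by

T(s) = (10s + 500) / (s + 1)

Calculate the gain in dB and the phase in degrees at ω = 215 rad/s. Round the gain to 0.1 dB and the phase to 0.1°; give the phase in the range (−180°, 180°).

Substitute s = j215:
Numerator: 10(j215) + 500 = 500 + j2150
Denominator: (j215) + 1 = 1 + j215
|N| = √(500² + 2150²) ≈ 2207.4, ∠N ≈ 76.91°
|D| = √(1² + 215²) ≈ 215, ∠D ≈ 89.73°
|T| = 2207.4 / 215 ≈ 10.267
Gain = 20 log₁₀(10.267) ≈ 20.23 dB
∠T = 76.91° − 89.73° = -12.82°

20.2 dB, -12.8°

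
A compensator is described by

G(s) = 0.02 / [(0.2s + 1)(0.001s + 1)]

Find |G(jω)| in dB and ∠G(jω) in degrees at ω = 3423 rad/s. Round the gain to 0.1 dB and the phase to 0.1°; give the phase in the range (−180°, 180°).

-101.7 dB, -163.6°

At ω = 3423 rad/s:
pole (1 + j3423·0.2) = 1 + j684.6 → |·| ≈ 684.6, ∠ ≈ 89.92°
pole (1 + j3423·0.001) = 1 + j3.423 → |·| ≈ 3.5661, ∠ ≈ 73.71°
|G| = 0.02 · 1 / (684.6 · 3.5661) ≈ 8.1922e-06
Gain = 20 log₁₀(8.1922e-06) ≈ -101.73 dB
∠G = (0°) − (89.92° + 73.71°) = -163.63°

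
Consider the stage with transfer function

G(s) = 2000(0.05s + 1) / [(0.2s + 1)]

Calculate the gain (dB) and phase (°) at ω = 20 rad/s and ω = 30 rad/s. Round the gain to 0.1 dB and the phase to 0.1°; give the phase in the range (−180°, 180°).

ω = 20: 56.7 dB, -31.0°; ω = 30: 55.5 dB, -24.2°

At ω = 20 rad/s:
zero (1 + j20·0.05) = 1 + j1 → |·| ≈ 1.4142, ∠ ≈ 45.00°
pole (1 + j20·0.2) = 1 + j4 → |·| ≈ 4.1231, ∠ ≈ 75.96°
|G| = 2000 · 1.4142 / (4.1231) ≈ 685.99
Gain = 20 log₁₀(685.99) ≈ 56.73 dB
∠G = (45.00°) − (75.96°) = -30.96°

At ω = 30 rad/s:
zero (1 + j30·0.05) = 1 + j1.5 → |·| ≈ 1.8028, ∠ ≈ 56.31°
pole (1 + j30·0.2) = 1 + j6 → |·| ≈ 6.0828, ∠ ≈ 80.54°
|G| = 2000 · 1.8028 / (6.0828) ≈ 592.75
Gain = 20 log₁₀(592.75) ≈ 55.46 dB
∠G = (56.31°) − (80.54°) = -24.23°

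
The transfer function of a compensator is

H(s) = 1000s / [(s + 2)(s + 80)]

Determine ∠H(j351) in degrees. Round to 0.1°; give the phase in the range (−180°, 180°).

At s = jω = j351:
zero at origin: s = j351 → |·| = 351, ∠ = 90.00°
pole (s+2): 2 + j351 → |·| = √(2²+351²) = √123205 ≈ 351.01, ∠ = arctan(351/2) ≈ 89.67°
pole (s+80): 80 + j351 → |·| = √(80²+351²) = √129601 ≈ 360, ∠ = arctan(351/80) ≈ 77.16°
∠H = 90.00° − 166.83° = -76.83°

-76.8°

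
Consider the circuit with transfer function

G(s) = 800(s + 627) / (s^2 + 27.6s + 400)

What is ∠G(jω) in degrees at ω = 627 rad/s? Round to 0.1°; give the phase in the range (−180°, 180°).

-132.5°

At s = jω = j627:
zero (s+627): 627 + j627 → |·| = √(627²+627²) = √786258 ≈ 886.71, ∠ = arctan(627/627) ≈ 45.00°
quadratic: (j627)² + 27.6·j627 + 400 = -392729 + j17305.2 → |·| ≈ 3.9311e+05, ∠ ≈ 177.48°
∠G = 45.00° − 177.48° = -132.48°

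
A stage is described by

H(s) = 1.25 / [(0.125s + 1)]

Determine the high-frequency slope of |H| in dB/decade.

Each pole contributes −20 dB/decade at high frequency; each zero contributes +20 dB/decade.
Net: 0 zero(s) − 1 pole(s) → -20 dB/decade.

-20 dB/decade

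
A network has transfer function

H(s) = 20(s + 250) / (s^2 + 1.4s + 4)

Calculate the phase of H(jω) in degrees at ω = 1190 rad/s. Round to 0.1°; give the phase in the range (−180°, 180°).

-101.8°

At s = jω = j1190:
zero (s+250): 250 + j1190 → |·| = √(250²+1190²) = √1478600 ≈ 1216, ∠ = arctan(1190/250) ≈ 78.14°
quadratic: (j1190)² + 1.4·j1190 + 4 = -1416096 + j1666 → |·| ≈ 1.4161e+06, ∠ ≈ 179.93°
∠H = 78.14° − 179.93° = -101.79°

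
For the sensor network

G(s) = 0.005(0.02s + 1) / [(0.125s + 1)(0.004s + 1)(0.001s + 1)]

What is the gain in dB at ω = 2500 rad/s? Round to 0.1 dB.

At ω = 2500 rad/s:
zero (1 + j2500·0.02) = 1 + j50 → |·| ≈ 50.01, ∠ ≈ 88.85°
pole (1 + j2500·0.125) = 1 + j312.5 → |·| ≈ 312.5, ∠ ≈ 89.82°
pole (1 + j2500·0.004) = 1 + j10 → |·| ≈ 10.05, ∠ ≈ 84.29°
pole (1 + j2500·0.001) = 1 + j2.5 → |·| ≈ 2.6926, ∠ ≈ 68.20°
|G| = 0.005 · 50.01 / (312.5 · 10.05 · 2.6926) ≈ 2.9569e-05
Gain = 20 log₁₀(2.9569e-05) ≈ -90.58 dB

-90.6 dB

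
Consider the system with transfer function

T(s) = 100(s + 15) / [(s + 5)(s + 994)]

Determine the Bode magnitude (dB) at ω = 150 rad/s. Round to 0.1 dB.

At s = jω = j150:
zero (s+15): 15 + j150 → |·| = √(15²+150²) = √22725 ≈ 150.75, ∠ = arctan(150/15) ≈ 84.29°
pole (s+5): 5 + j150 → |·| = √(5²+150²) = √22525 ≈ 150.08, ∠ = arctan(150/5) ≈ 88.09°
pole (s+994): 994 + j150 → |·| = √(994²+150²) = √1010536 ≈ 1005.3, ∠ = arctan(150/994) ≈ 8.58°
|T| = 100 · 150.75 / 1.5088e+05 ≈ 0.099914
Gain = 20 log₁₀(0.099914) ≈ -20.01 dB

-20.0 dB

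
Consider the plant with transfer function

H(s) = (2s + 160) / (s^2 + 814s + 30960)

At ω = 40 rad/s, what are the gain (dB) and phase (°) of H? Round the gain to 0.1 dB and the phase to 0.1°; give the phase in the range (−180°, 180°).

Substitute s = j40:
Numerator: 2(j40) + 160 = 160 + j80
Denominator: (j40)^2 + 814(j40) + 30960 = 29360 + j32560
|N| = √(160² + 80²) ≈ 178.89, ∠N ≈ 26.57°
|D| = √(29360² + 32560²) ≈ 43842, ∠D ≈ 47.96°
|H| = 178.89 / 43842 ≈ 0.0040803
Gain = 20 log₁₀(0.0040803) ≈ -47.79 dB
∠H = 26.57° − 47.96° = -21.39°

-47.8 dB, -21.4°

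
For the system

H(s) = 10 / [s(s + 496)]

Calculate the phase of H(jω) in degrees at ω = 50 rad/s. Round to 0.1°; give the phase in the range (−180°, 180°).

At s = jω = j50:
pole (s+496): 496 + j50 → |·| = √(496²+50²) = √248516 ≈ 498.51, ∠ = arctan(50/496) ≈ 5.76°
pole at origin: |s| = 50, ∠ = 90.00° (in denominator)
∠H = 0.00° − 95.76° = -95.76°

-95.8°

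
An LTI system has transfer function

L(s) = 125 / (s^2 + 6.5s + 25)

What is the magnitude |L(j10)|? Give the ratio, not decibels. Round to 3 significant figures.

1.26

At s = jω = j10:
quadratic: (j10)² + 6.5·j10 + 25 = -75 + j65 → |·| ≈ 99.247, ∠ ≈ 139.09°
|L| = 125 / 99.247 ≈ 1.2595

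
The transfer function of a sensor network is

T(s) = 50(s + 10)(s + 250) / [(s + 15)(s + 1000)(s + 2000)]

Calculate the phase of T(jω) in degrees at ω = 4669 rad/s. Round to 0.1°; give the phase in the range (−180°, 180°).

-57.7°

At s = jω = j4669:
zero (s+10): 10 + j4669 → |·| = √(10²+4669²) = √21799661 ≈ 4669, ∠ = arctan(4669/10) ≈ 89.88°
zero (s+250): 250 + j4669 → |·| = √(250²+4669²) = √21862061 ≈ 4675.7, ∠ = arctan(4669/250) ≈ 86.94°
pole (s+15): 15 + j4669 → |·| = √(15²+4669²) = √21799786 ≈ 4669, ∠ = arctan(4669/15) ≈ 89.82°
pole (s+1000): 1000 + j4669 → |·| = √(1000²+4669²) = √22799561 ≈ 4774.9, ∠ = arctan(4669/1000) ≈ 77.91°
pole (s+2000): 2000 + j4669 → |·| = √(2000²+4669²) = √25799561 ≈ 5079.3, ∠ = arctan(4669/2000) ≈ 66.81°
∠T = 176.82° − 234.54° = -57.72°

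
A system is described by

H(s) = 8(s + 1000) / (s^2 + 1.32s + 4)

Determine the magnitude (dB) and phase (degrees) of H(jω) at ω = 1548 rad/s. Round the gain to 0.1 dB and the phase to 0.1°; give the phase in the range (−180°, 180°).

At s = jω = j1548:
zero (s+1000): 1000 + j1548 → |·| = √(1000²+1548²) = √3396304 ≈ 1842.9, ∠ = arctan(1548/1000) ≈ 57.14°
quadratic: (j1548)² + 1.32·j1548 + 4 = -2396300 + j2043.36 → |·| ≈ 2.3963e+06, ∠ ≈ 179.95°
|H| = 8 · 1842.9 / 2.3963e+06 ≈ 0.0061525
Gain = 20 log₁₀(0.0061525) ≈ -44.22 dB
∠H = 57.14° − 179.95° = -122.81°

-44.2 dB, -122.8°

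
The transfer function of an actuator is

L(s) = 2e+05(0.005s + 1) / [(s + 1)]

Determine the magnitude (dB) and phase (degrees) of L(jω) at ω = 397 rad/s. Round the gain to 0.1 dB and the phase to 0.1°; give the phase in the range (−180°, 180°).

61.0 dB, -26.6°

At ω = 397 rad/s:
zero (1 + j397·0.005) = 1 + j1.985 → |·| ≈ 2.2227, ∠ ≈ 63.26°
pole (1 + j397·1) = 1 + j397 → |·| ≈ 397, ∠ ≈ 89.86°
|L| = 2e+05 · 2.2227 / (397) ≈ 1119.7
Gain = 20 log₁₀(1119.7) ≈ 60.98 dB
∠L = (63.26°) − (89.86°) = -26.60°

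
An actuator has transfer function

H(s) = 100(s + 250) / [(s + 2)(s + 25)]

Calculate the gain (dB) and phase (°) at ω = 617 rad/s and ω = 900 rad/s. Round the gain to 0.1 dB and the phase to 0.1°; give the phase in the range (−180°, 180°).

ω = 617: -15.2 dB, -109.6°; ω = 900: -18.8 dB, -103.8°

At s = jω = j617:
zero (s+250): 250 + j617 → |·| = √(250²+617²) = √443189 ≈ 665.72, ∠ = arctan(617/250) ≈ 67.94°
pole (s+2): 2 + j617 → |·| = √(2²+617²) = √380693 ≈ 617, ∠ = arctan(617/2) ≈ 89.81°
pole (s+25): 25 + j617 → |·| = √(25²+617²) = √381314 ≈ 617.51, ∠ = arctan(617/25) ≈ 87.68°
|H| = 100 · 665.72 / 3.81e+05 ≈ 0.17473
Gain = 20 log₁₀(0.17473) ≈ -15.15 dB
∠H = 67.94° − 177.49° = -109.55°

At s = jω = j900:
zero (s+250): 250 + j900 → |·| = √(250²+900²) = √872500 ≈ 934.08, ∠ = arctan(900/250) ≈ 74.48°
pole (s+2): 2 + j900 → |·| = √(2²+900²) = √810004 ≈ 900, ∠ = arctan(900/2) ≈ 89.87°
pole (s+25): 25 + j900 → |·| = √(25²+900²) = √810625 ≈ 900.35, ∠ = arctan(900/25) ≈ 88.41°
|H| = 100 · 934.08 / 8.1032e+05 ≈ 0.11527
Gain = 20 log₁₀(0.11527) ≈ -18.77 dB
∠H = 74.48° − 178.28° = -103.80°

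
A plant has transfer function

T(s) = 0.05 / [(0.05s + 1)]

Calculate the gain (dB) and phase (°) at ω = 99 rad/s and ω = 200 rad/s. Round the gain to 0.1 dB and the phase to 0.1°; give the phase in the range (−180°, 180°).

At ω = 99 rad/s:
pole (1 + j99·0.05) = 1 + j4.95 → |·| ≈ 5.05, ∠ ≈ 78.58°
|T| = 0.05 · 1 / (5.05) ≈ 0.009901
Gain = 20 log₁₀(0.009901) ≈ -40.09 dB
∠T = (0°) − (78.58°) = -78.58°

At ω = 200 rad/s:
pole (1 + j200·0.05) = 1 + j10 → |·| ≈ 10.05, ∠ ≈ 84.29°
|T| = 0.05 · 1 / (10.05) ≈ 0.0049751
Gain = 20 log₁₀(0.0049751) ≈ -46.06 dB
∠T = (0°) − (84.29°) = -84.29°

ω = 99: -40.1 dB, -78.6°; ω = 200: -46.1 dB, -84.3°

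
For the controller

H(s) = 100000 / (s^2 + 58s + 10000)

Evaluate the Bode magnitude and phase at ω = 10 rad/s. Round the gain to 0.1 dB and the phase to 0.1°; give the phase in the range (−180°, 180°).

At s = jω = j10:
quadratic: (j10)² + 58·j10 + 10000 = 9900 + j580 → |·| ≈ 9917, ∠ ≈ 3.35°
|H| = 100000 / 9917 ≈ 10.084
Gain = 20 log₁₀(10.084) ≈ 20.07 dB
∠H = 0.00° − 3.35° = -3.35°

20.1 dB, -3.4°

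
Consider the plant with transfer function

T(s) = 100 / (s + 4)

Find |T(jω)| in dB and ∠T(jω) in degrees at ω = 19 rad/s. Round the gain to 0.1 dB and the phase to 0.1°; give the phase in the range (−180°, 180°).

Substitute s = j19:
Numerator: 100 = 100 + j0
Denominator: (j19) + 4 = 4 + j19
|N| = √(100² + 0²) ≈ 100, ∠N ≈ 0.00°
|D| = √(4² + 19²) ≈ 19.416, ∠D ≈ 78.11°
|T| = 100 / 19.416 ≈ 5.1504
Gain = 20 log₁₀(5.1504) ≈ 14.24 dB
∠T = 0.00° − 78.11° = -78.11°

14.2 dB, -78.1°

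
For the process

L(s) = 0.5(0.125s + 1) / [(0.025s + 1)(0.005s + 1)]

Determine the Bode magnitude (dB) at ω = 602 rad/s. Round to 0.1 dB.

-2.1 dB

At ω = 602 rad/s:
zero (1 + j602·0.125) = 1 + j75.25 → |·| ≈ 75.257, ∠ ≈ 89.24°
pole (1 + j602·0.025) = 1 + j15.05 → |·| ≈ 15.083, ∠ ≈ 86.20°
pole (1 + j602·0.005) = 1 + j3.01 → |·| ≈ 3.1718, ∠ ≈ 71.62°
|L| = 0.5 · 75.257 / (15.083 · 3.1718) ≈ 0.78654
Gain = 20 log₁₀(0.78654) ≈ -2.09 dB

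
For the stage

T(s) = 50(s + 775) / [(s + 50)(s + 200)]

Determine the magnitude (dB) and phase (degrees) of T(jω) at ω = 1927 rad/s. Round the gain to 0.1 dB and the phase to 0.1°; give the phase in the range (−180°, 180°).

At s = jω = j1927:
zero (s+775): 775 + j1927 → |·| = √(775²+1927²) = √4313954 ≈ 2077, ∠ = arctan(1927/775) ≈ 68.09°
pole (s+50): 50 + j1927 → |·| = √(50²+1927²) = √3715829 ≈ 1927.6, ∠ = arctan(1927/50) ≈ 88.51°
pole (s+200): 200 + j1927 → |·| = √(200²+1927²) = √3753329 ≈ 1937.4, ∠ = arctan(1927/200) ≈ 84.07°
|T| = 50 · 2077 / 3.7345e+06 ≈ 0.027808
Gain = 20 log₁₀(0.027808) ≈ -31.12 dB
∠T = 68.09° − 172.58° = -104.49°

-31.1 dB, -104.5°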